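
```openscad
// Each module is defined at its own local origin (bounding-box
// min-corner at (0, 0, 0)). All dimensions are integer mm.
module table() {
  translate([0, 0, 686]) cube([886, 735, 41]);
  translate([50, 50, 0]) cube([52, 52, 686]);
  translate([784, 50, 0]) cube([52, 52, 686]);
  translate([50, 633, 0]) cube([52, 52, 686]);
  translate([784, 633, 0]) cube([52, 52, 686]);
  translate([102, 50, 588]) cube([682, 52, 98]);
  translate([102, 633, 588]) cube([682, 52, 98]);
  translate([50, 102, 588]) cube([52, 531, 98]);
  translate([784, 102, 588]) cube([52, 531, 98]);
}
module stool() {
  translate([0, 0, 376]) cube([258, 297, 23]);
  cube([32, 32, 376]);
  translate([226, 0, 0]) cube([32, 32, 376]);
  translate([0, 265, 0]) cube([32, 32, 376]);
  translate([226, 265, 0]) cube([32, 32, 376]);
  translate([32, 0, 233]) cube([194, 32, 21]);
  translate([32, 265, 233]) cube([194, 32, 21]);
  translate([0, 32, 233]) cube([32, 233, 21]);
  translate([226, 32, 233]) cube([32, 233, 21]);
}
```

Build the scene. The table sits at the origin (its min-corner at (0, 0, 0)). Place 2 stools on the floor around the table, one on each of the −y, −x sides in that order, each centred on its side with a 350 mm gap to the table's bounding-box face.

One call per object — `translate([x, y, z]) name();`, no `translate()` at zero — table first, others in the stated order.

table();
translate([314, -647, 0]) stool();
translate([-608, 219, 0]) stool();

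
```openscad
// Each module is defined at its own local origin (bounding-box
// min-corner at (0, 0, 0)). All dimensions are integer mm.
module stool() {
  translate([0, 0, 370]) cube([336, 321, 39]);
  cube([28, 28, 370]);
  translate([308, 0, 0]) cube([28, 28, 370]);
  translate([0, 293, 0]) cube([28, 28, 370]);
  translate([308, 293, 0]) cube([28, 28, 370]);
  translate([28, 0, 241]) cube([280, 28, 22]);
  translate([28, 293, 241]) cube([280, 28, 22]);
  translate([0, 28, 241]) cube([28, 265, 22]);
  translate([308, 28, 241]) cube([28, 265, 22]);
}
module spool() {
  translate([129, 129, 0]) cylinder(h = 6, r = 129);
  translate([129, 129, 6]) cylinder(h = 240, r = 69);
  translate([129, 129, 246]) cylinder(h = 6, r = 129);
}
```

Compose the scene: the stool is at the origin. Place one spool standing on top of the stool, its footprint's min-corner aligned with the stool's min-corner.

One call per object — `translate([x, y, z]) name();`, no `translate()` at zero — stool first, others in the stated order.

stool();
translate([0, 0, 409]) spool();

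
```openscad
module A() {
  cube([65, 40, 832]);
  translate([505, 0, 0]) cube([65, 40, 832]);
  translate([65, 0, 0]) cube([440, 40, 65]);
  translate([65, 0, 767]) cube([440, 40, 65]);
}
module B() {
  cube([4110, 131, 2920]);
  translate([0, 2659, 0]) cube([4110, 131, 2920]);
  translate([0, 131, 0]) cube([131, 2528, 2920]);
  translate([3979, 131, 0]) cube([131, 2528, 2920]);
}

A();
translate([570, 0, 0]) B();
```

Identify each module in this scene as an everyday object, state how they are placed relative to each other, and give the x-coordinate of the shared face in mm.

A is a picture frame. B is a house frame. The house frame is against the picture frame's +x side, with their −y faces flush. The x-coordinate of the shared face is 570 mm.

The picture frame's +x face and the house frame's −x face are both at x = 570 mm.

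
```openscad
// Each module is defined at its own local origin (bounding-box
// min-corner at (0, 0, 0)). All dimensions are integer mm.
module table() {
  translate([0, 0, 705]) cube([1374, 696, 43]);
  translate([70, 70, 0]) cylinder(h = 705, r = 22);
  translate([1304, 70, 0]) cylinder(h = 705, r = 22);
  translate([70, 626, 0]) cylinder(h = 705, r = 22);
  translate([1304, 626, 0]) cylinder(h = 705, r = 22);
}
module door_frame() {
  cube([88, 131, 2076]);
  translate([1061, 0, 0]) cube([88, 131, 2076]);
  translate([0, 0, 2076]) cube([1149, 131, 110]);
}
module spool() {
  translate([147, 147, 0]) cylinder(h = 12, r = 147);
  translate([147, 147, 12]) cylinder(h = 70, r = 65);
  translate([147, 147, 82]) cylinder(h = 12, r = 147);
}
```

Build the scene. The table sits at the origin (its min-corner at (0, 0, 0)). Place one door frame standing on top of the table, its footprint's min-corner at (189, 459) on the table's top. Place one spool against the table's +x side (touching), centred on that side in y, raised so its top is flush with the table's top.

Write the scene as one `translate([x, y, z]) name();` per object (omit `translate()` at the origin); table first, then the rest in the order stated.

table();
translate([189, 459, 748]) door_frame();
translate([1374, 201, 654]) spool();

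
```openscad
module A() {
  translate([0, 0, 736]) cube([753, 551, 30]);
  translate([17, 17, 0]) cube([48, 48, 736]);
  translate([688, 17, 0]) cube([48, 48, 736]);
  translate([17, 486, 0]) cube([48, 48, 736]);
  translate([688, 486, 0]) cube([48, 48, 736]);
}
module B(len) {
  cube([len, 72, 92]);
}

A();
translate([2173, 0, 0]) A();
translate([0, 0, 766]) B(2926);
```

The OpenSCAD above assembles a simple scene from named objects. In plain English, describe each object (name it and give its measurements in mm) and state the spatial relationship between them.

A is a table: top 753 mm (x) × 551 mm (y), 30 mm thick, upper face at z = 766 mm, on four 48×48 mm square legs, each inset 17 mm from the nearest pair of top edges, running from z = 0 to the bottom of the top.

B is a rectangular beam 2926 mm long (x), 72 mm deep (y), 92 mm thick (z).

The beam spans the tops of two tables placed 1420 mm apart, resting at z = 766 mm.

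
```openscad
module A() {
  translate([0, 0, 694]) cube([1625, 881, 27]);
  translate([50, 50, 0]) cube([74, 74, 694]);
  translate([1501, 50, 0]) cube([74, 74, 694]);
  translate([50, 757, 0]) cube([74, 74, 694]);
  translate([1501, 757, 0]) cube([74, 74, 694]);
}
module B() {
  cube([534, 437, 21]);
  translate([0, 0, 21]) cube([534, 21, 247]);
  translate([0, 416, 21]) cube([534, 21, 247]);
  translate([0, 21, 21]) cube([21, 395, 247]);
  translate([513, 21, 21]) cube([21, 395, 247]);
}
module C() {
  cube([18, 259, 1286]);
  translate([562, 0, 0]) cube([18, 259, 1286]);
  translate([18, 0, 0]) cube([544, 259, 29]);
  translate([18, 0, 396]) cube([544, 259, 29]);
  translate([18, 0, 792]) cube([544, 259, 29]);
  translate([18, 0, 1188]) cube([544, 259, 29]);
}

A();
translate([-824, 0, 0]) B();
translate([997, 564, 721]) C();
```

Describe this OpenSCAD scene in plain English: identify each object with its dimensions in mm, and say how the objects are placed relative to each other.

A is a table: top 1625 mm (x) × 881 mm (y), 27 mm thick, upper face at z = 721 mm, on four 74×74 mm square legs, each inset 50 mm from the nearest pair of top edges, running from z = 0 to the bottom of the top.

B is an open storage box with external size 534×437×268 mm and wall thickness 21 mm (the base is also 21 mm thick). The base covers the whole footprint; the four walls stand on the base, with the y-facing walls full-width and the x-facing walls fitting between their inner faces.

C is a bookshelf 580 mm wide overall, 259 mm deep and 1286 mm tall. The two sides are 18 mm thick vertical panels. 4 horizontal shelves of 29 mm thickness span between the inner faces of the sides; the lowest shelf sits on the floor and shelves are stacked with a clear vertical gap of 367 mm between each pair.

The open box is on the floor beside the table on its −x side. The bookshelf is on top of the table.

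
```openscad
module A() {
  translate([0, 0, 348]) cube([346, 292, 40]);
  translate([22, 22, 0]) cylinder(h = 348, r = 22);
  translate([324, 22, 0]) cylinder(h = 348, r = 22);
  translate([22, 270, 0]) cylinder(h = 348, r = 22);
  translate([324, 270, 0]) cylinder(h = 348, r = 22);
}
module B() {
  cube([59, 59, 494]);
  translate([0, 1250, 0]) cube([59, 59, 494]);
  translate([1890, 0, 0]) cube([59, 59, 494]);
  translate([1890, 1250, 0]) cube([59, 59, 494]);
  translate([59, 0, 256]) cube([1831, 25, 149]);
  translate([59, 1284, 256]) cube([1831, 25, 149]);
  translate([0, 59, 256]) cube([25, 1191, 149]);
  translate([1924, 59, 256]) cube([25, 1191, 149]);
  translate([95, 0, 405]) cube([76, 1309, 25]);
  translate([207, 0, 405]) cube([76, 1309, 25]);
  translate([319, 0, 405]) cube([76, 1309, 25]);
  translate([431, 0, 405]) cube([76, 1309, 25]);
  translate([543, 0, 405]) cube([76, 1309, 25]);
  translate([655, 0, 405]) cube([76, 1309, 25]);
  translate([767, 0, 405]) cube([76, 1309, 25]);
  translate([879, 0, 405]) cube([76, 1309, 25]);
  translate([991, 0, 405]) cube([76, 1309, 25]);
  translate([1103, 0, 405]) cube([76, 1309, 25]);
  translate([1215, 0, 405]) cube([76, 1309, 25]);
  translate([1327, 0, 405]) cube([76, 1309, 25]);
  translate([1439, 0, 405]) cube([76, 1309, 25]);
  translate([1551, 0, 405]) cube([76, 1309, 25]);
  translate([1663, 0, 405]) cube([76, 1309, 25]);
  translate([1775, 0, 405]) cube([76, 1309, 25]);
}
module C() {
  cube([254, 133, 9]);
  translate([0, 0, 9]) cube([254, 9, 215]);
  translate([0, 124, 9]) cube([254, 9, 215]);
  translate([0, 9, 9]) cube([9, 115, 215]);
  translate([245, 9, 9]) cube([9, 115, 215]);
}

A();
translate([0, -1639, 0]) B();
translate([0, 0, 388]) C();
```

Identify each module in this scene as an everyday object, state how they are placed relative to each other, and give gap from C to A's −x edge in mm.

A is a stool. B is a bed frame. C is an open box. The bed frame is on the floor beside the stool on its −y side. The open box is on top of the stool. The gap from the open box to the stool's −x edge is 0 mm.

The open box's min-x is at 0; the stool's min-x is 0; gap = 0 mm.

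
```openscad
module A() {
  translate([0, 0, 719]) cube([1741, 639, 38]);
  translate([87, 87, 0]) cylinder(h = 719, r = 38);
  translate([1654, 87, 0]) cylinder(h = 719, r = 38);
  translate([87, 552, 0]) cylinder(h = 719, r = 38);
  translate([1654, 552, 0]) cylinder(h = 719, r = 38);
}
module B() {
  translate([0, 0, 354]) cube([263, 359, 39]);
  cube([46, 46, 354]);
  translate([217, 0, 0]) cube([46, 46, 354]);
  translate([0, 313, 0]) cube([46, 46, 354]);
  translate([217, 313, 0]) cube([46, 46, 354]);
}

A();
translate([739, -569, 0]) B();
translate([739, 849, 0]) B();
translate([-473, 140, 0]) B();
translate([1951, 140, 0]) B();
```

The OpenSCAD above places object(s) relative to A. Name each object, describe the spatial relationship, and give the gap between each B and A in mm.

A is a table. B is a stool. Four stools sit around the table at the −y, +y, −x, +x sides. The gap between each stool and the table is 210 mm.

Each stool's nearest face is 210 mm from the table's bounding box.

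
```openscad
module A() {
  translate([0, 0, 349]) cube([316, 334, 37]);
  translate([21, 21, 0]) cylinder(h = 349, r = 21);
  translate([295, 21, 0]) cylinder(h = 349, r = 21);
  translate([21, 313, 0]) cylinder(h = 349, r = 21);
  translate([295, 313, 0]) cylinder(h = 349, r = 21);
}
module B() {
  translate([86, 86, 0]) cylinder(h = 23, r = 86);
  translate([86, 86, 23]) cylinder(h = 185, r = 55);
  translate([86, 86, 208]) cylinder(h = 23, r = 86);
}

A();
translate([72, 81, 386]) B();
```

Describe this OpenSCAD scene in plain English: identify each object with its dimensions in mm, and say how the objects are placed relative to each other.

A is a four-legged stool. The seat is a 316×334×37 mm slab whose top surface is at z = 386 mm; four round legs, each 42 mm in diameter, run from the floor (z = 0) to the underside of the seat, each leg's axis is inset half a diameter from the nearest pair of seat edges (so the leg's bounding box is flush with the corner).

B is a spool: two coaxial disc flanges of radius 86 mm and thickness 23 mm, joined by a core cylinder of radius 55 mm and height 185 mm. The lower flange rests on z = 0 and the three cylinders share a vertical axis.

The spool is on top of the stool, centred.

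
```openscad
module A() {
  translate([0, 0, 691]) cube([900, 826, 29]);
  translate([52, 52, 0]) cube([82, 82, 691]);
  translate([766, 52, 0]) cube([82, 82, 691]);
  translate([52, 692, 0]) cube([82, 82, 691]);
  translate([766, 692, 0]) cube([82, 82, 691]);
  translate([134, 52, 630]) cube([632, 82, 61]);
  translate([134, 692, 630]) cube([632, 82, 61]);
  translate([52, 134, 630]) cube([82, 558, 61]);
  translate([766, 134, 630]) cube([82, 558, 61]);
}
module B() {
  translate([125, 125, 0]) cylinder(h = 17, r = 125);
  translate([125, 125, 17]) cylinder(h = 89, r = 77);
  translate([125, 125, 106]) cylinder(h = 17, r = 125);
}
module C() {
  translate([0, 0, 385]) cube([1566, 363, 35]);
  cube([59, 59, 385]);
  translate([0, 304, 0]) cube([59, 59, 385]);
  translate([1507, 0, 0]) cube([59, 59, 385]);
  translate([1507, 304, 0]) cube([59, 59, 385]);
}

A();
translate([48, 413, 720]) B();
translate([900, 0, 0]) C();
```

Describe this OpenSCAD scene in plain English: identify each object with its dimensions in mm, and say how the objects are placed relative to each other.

A is a table with a 900×826 mm rectangular top, 29 mm thick, top surface at z = 720 mm, supported by four 82×82 mm square legs, each inset 52 mm from the nearest pair of top edges, running from the floor. Four apron rails, 82 mm thick and 61 mm tall, run between adjacent legs with their top edges flush with the underside of the top and their outer faces flush with the legs' outer faces.

B is a spool: two coaxial disc flanges of radius 125 mm and thickness 17 mm, joined by a core cylinder of radius 77 mm and height 89 mm. The lower flange rests on z = 0 and the three cylinders share a vertical axis.

C is a long wooden bench with a 1566 mm (x) × 363 mm (y) seat, 35 mm thick, its top surface 420 mm above the floor. Four 59 mm square legs at the seat corners, flush with the edges, run from z = 0 to the seat underside.

The spool is on top of the table. The bench is against the table's +x side, with their −y faces flush.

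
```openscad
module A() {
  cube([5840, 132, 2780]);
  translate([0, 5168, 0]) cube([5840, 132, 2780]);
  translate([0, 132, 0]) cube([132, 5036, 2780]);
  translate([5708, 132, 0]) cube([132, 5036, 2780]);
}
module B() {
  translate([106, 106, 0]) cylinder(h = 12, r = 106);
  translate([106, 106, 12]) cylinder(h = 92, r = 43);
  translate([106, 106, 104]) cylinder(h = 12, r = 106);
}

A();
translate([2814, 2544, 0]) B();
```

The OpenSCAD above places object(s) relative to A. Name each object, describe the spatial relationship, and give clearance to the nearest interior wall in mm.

Clearances: x = 2682, y = 2412; minimum 2412 mm.

A is a house frame. B is a spool. The spool sits inside the house frame, centred. The clearance to the nearest interior wall is 2412 mm.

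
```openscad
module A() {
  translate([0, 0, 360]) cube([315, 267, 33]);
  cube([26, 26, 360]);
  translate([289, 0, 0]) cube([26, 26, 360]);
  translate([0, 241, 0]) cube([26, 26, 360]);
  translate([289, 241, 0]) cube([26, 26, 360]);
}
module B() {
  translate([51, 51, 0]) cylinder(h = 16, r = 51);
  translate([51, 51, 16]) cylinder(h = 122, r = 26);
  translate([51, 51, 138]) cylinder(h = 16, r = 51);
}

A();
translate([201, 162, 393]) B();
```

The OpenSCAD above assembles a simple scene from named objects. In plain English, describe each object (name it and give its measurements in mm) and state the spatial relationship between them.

A is a four-legged stool. The seat is 315×267 mm, 33 mm thick, top at z = 393 mm. It stands on four square legs, each 26×26 mm in cross-section, from z = 0 to the seat underside, each flush with a corner of the seat.

B is a spool: two coaxial disc flanges of radius 51 mm and thickness 16 mm, joined by a core cylinder of radius 26 mm and height 122 mm. The lower flange rests on z = 0 and the three cylinders share a vertical axis.

The spool is on top of the stool.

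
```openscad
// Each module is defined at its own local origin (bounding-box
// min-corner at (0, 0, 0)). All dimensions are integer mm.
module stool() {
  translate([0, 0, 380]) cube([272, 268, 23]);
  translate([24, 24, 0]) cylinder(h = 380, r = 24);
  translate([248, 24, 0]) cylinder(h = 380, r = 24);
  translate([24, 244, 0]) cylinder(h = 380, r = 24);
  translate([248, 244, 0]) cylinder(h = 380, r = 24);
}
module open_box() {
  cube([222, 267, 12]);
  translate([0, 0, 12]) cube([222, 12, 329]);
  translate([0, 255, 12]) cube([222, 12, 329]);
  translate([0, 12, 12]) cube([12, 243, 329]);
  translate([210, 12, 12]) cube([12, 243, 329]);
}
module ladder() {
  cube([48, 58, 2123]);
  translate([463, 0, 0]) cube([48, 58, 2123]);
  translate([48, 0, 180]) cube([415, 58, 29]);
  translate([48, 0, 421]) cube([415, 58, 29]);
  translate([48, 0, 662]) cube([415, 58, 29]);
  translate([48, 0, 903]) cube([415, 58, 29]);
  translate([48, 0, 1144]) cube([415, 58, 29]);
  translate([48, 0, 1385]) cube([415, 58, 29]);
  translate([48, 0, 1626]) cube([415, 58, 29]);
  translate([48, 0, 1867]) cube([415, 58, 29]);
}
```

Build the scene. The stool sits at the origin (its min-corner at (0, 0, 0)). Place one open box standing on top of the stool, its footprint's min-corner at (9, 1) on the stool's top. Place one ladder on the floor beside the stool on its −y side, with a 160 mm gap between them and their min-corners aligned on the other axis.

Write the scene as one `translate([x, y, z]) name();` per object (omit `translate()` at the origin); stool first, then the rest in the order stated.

stool();
translate([9, 1, 403]) open_box();
translate([0, -218, 0]) ladder();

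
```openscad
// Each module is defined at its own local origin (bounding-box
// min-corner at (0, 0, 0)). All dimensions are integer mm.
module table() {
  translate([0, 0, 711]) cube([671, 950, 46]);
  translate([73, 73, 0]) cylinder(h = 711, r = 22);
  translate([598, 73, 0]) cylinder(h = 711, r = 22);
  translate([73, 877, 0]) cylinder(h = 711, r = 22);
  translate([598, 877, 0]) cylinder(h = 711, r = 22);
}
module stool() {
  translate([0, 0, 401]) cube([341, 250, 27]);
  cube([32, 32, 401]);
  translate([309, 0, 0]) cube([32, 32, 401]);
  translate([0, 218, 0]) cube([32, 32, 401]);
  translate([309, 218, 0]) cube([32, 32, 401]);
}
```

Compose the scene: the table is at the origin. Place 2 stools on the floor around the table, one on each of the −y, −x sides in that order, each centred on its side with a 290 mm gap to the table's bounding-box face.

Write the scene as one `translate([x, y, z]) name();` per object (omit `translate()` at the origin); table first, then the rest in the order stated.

table();
translate([165, -540, 0]) stool();
translate([-631, 350, 0]) stool();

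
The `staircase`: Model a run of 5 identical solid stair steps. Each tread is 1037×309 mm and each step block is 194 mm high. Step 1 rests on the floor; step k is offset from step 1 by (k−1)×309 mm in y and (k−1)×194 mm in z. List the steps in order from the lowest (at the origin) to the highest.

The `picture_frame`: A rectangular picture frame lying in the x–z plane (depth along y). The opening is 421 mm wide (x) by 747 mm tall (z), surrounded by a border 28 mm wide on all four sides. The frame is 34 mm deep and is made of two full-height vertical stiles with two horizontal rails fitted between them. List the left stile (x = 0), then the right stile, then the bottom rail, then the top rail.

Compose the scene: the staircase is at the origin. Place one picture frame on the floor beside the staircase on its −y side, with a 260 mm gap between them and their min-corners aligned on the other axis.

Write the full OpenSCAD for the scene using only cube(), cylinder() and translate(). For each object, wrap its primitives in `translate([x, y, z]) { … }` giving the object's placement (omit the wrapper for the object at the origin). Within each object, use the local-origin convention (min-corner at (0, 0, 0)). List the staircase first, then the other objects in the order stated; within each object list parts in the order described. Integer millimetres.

cube([1037, 309, 194]);
translate([0, 309, 194]) cube([1037, 309, 194]);
translate([0, 618, 388]) cube([1037, 309, 194]);
translate([0, 927, 582]) cube([1037, 309, 194]);
translate([0, 1236, 776]) cube([1037, 309, 194]);
translate([0, -294, 0]) {
  cube([28, 34, 803]);
  translate([449, 0, 0]) cube([28, 34, 803]);
  translate([28, 0, 0]) cube([421, 34, 28]);
  translate([28, 0, 775]) cube([421, 34, 28]);
}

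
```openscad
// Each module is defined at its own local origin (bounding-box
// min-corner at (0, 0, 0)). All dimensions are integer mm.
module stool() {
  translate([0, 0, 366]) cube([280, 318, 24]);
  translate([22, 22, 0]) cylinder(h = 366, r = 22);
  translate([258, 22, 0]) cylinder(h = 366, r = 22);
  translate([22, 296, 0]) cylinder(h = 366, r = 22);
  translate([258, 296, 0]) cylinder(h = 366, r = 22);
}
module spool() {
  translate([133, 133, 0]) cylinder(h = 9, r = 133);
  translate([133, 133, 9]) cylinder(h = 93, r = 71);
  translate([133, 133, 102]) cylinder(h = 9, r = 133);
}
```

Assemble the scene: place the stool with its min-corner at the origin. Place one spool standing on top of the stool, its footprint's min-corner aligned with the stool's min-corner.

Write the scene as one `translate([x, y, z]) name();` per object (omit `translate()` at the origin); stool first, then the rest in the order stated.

stool();
translate([0, 0, 390]) spool();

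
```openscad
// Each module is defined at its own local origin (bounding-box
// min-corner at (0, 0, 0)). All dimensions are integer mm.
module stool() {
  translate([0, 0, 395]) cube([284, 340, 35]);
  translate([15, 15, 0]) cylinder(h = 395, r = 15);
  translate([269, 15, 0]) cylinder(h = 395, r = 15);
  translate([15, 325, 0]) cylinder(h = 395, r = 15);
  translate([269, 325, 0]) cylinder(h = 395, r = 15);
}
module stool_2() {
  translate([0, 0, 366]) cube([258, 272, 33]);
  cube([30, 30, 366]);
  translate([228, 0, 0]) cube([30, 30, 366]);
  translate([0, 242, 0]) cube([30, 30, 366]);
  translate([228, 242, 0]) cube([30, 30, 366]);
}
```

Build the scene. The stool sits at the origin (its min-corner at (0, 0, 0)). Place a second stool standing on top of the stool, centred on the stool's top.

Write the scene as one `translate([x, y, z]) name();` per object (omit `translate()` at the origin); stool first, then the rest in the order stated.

stool();
translate([13, 34, 430]) stool_2();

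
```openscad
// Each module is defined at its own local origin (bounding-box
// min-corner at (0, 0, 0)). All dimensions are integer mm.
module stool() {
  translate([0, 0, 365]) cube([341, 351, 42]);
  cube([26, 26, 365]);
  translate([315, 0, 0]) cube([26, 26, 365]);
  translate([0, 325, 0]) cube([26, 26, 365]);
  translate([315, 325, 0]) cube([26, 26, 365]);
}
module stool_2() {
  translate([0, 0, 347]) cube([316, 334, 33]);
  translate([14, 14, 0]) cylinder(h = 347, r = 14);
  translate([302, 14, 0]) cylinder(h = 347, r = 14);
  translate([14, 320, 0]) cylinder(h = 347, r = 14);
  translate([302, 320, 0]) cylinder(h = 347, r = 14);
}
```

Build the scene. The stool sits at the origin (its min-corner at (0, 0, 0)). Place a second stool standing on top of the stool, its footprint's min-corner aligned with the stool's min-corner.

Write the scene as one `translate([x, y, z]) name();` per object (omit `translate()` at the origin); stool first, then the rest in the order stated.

stool();
translate([0, 0, 407]) stool_2();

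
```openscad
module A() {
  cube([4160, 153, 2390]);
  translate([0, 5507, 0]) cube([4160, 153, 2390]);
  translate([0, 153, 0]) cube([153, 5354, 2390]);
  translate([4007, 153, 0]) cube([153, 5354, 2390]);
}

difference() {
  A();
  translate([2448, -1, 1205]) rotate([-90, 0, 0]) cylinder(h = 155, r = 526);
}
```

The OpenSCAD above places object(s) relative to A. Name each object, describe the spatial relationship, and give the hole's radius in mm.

The subtracted cylinder has r = 526 mm.

A is a house frame. The house frame has a circular hole through its front wall. The hole's radius is 526 mm.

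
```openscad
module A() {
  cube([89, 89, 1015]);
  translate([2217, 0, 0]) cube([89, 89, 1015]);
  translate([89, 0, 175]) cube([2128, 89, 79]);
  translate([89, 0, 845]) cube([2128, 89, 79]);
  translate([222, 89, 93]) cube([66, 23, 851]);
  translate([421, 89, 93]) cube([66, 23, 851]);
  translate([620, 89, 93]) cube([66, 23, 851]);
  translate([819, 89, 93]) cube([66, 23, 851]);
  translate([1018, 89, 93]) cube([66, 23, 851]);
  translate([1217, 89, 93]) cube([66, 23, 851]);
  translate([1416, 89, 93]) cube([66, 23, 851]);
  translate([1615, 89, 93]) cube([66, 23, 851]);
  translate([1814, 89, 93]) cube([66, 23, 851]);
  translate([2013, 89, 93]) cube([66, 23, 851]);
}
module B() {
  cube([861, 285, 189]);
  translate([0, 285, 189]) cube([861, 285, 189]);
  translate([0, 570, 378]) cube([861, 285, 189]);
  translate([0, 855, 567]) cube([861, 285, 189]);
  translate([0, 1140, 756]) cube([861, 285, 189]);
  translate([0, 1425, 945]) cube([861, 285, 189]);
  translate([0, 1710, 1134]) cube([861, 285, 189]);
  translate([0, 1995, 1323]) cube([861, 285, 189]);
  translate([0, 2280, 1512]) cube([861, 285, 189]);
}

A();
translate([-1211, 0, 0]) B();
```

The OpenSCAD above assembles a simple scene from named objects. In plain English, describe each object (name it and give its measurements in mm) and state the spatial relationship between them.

A is a fence section. Two 89×89 mm posts, 1015 mm tall, stand on the floor with a clear span of 2128 mm between their inner faces. Two horizontal rails of 89×79 mm section span the gap between the posts with their undersides at z = 175 mm and z = 845 mm, flush with the posts' −y face. 10 pickets, each 66 mm wide, 23 mm thick and 851 mm tall, are fixed to the +y face of the rails with their bottoms at z = 93 mm, evenly spaced across the span with equal gaps (rounded down to the nearest mm) at the −x end and between each pair — any rounding remainder accumulates at the +x end.

B is a straight staircase of 9 solid steps. Each step is 861 mm wide (x), 285 mm deep (y, the going) and 189 mm tall (the rise). The first step rests on the floor; each subsequent step sits one going further in +y and one rise higher in +z, directly behind and above the previous step with no overlap.

The staircase is on the floor beside the fence section on its −x side.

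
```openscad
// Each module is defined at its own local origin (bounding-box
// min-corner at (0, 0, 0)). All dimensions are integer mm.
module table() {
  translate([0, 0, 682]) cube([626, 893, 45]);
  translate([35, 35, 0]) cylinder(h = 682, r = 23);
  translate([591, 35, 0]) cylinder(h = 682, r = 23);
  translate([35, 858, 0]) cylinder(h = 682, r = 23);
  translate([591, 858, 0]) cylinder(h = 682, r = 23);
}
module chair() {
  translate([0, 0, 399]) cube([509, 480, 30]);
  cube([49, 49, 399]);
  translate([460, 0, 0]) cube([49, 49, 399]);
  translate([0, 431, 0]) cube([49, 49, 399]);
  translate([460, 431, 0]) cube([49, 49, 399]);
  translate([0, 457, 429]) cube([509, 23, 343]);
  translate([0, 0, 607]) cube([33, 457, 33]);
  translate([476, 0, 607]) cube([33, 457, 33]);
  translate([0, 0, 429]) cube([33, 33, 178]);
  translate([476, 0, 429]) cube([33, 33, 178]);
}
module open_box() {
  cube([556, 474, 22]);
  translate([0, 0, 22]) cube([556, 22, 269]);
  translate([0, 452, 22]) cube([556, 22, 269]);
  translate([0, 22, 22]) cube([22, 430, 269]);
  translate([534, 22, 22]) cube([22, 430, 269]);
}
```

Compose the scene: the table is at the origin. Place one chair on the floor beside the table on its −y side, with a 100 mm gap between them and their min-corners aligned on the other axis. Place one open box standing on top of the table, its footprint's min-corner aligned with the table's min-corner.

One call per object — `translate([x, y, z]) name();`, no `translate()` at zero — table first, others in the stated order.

table();
translate([0, -580, 0]) chair();
translate([0, 0, 727]) open_box();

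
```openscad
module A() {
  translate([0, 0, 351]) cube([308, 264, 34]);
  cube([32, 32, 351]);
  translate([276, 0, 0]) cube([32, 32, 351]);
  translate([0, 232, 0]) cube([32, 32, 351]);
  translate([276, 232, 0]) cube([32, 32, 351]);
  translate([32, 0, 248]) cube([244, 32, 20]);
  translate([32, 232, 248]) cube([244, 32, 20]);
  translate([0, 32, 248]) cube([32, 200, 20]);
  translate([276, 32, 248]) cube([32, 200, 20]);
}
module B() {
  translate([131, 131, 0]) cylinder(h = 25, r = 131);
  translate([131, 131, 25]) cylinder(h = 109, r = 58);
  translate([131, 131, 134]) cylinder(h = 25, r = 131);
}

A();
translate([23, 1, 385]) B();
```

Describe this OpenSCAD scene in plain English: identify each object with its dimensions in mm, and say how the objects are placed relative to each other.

A is a four-legged stool. The seat is 308×264 mm, 34 mm thick, top at z = 385 mm. It stands on four square legs, each 32×32 mm in cross-section, from z = 0 to the seat underside, each flush with a corner of the seat. Four stretchers, 32 mm wide and 20 mm tall, connect adjacent legs with their undersides at z = 248 mm, each running between the inner faces of the legs it joins and aligned with the legs' outer faces on the other axis.

B is a spool: two coaxial disc flanges of radius 131 mm and thickness 25 mm, joined by a core cylinder of radius 58 mm and height 109 mm. The lower flange rests on z = 0 and the three cylinders share a vertical axis.

The spool is on top of the stool, centred.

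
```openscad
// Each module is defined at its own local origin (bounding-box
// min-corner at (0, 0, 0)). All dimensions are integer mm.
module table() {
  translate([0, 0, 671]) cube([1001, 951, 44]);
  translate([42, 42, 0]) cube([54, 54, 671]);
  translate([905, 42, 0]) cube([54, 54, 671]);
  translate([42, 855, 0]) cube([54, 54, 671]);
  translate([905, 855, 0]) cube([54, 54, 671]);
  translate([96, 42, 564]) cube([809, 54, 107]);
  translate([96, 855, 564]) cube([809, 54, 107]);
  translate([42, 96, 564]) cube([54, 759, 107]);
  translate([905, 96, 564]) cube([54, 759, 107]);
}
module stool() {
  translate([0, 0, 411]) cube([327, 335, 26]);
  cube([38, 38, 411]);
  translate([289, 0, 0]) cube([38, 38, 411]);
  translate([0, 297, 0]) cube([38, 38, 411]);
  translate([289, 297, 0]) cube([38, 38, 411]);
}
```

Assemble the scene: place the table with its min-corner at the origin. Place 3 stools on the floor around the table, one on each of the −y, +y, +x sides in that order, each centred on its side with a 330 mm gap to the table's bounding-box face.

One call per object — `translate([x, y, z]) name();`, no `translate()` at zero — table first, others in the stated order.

table();
translate([337, -665, 0]) stool();
translate([337, 1281, 0]) stool();
translate([1331, 308, 0]) stool();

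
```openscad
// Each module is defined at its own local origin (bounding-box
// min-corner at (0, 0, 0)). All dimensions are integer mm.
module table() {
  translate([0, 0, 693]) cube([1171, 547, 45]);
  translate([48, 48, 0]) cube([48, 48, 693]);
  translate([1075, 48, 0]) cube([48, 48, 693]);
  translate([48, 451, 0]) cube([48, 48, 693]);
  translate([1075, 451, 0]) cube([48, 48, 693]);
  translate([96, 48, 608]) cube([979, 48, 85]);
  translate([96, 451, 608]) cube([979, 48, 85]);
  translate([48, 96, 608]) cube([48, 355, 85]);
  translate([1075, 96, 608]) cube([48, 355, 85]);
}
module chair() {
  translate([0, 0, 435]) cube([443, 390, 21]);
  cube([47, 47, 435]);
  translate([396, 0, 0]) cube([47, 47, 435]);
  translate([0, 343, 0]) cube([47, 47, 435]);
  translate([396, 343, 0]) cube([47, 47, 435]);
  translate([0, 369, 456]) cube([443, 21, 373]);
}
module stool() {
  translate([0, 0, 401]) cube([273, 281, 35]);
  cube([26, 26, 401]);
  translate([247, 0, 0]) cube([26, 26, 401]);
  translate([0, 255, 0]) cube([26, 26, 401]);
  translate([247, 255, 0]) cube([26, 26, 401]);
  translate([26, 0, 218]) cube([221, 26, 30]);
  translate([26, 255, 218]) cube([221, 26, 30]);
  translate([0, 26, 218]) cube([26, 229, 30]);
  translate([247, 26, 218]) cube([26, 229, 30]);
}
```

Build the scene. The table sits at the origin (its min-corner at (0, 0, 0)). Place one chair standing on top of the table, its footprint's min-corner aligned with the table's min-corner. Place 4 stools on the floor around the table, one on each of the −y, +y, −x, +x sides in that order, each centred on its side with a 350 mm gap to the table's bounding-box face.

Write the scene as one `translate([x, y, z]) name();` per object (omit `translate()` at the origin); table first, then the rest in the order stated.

table();
translate([0, 0, 738]) chair();
translate([449, -631, 0]) stool();
translate([449, 897, 0]) stool();
translate([-623, 133, 0]) stool();
translate([1521, 133, 0]) stool();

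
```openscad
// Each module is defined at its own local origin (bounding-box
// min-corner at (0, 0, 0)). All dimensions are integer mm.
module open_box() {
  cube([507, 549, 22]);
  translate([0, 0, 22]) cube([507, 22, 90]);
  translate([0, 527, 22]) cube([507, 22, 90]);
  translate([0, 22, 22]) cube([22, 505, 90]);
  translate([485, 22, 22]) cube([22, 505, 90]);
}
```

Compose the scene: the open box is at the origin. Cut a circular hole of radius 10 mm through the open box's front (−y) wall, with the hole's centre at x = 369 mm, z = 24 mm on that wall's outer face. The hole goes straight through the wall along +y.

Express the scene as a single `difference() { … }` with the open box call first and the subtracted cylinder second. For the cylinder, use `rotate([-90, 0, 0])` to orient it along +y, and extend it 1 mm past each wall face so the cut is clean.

difference() {
  open_box();
  translate([369, -1, 24]) rotate([-90, 0, 0]) cylinder(h = 24, r = 10);
}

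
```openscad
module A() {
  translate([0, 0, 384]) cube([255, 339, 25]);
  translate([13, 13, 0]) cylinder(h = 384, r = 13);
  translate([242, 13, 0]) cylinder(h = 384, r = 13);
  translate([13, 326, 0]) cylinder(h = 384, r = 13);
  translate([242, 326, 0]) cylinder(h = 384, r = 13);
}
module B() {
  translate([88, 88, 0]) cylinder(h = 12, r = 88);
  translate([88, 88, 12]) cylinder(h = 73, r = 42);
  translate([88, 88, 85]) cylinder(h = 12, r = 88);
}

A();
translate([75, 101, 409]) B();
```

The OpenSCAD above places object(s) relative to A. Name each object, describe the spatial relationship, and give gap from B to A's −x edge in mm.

The spool's min-x is at 75; the stool's min-x is 0; gap = 75 mm.

A is a stool. B is a spool. The spool is on top of the stool. The gap from the spool to the stool's −x edge is 75 mm.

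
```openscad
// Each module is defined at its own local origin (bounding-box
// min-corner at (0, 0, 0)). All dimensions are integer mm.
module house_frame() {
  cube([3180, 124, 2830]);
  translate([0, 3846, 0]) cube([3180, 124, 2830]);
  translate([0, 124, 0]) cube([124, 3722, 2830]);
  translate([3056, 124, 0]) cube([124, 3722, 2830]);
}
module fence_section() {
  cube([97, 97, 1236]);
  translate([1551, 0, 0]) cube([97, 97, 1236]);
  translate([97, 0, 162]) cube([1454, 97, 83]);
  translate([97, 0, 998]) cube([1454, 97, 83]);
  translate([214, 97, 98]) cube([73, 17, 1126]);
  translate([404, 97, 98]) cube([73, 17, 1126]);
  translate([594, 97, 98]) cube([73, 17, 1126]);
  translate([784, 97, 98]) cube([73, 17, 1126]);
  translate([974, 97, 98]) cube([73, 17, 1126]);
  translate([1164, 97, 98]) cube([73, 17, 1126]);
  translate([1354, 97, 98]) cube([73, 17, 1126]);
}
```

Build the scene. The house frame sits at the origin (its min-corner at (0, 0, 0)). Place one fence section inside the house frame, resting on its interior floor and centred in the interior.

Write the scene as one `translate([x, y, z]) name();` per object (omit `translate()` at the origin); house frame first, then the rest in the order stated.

house_frame();
translate([766, 1928, 0]) fence_section();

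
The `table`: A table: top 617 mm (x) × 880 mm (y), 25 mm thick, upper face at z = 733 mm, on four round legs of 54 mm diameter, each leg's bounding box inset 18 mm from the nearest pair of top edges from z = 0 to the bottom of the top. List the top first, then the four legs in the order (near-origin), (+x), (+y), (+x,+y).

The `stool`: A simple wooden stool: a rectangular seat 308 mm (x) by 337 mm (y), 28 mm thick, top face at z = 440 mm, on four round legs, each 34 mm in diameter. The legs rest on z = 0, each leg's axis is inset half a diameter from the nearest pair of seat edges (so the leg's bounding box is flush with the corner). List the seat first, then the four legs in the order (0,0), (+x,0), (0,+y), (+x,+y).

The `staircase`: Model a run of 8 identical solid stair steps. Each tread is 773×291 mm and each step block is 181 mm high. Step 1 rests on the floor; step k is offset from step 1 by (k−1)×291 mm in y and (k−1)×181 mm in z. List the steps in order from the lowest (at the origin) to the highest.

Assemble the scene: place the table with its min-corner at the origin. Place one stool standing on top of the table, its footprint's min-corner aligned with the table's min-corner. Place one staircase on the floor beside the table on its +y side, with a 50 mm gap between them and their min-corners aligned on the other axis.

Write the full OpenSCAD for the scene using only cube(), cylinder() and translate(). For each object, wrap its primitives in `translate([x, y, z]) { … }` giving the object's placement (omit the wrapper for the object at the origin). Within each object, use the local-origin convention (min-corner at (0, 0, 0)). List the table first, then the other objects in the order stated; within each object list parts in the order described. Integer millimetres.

translate([0, 0, 708]) cube([617, 880, 25]);
translate([45, 45, 0]) cylinder(h = 708, r = 27);
translate([572, 45, 0]) cylinder(h = 708, r = 27);
translate([45, 835, 0]) cylinder(h = 708, r = 27);
translate([572, 835, 0]) cylinder(h = 708, r = 27);
translate([0, 0, 733]) {
  translate([0, 0, 412]) cube([308, 337, 28]);
  translate([17, 17, 0]) cylinder(h = 412, r = 17);
  translate([291, 17, 0]) cylinder(h = 412, r = 17);
  translate([17, 320, 0]) cylinder(h = 412, r = 17);
  translate([291, 320, 0]) cylinder(h = 412, r = 17);
}
translate([0, 930, 0]) {
  cube([773, 291, 181]);
  translate([0, 291, 181]) cube([773, 291, 181]);
  translate([0, 582, 362]) cube([773, 291, 181]);
  translate([0, 873, 543]) cube([773, 291, 181]);
  translate([0, 1164, 724]) cube([773, 291, 181]);
  translate([0, 1455, 905]) cube([773, 291, 181]);
  translate([0, 1746, 1086]) cube([773, 291, 181]);
  translate([0, 2037, 1267]) cube([773, 291, 181]);
}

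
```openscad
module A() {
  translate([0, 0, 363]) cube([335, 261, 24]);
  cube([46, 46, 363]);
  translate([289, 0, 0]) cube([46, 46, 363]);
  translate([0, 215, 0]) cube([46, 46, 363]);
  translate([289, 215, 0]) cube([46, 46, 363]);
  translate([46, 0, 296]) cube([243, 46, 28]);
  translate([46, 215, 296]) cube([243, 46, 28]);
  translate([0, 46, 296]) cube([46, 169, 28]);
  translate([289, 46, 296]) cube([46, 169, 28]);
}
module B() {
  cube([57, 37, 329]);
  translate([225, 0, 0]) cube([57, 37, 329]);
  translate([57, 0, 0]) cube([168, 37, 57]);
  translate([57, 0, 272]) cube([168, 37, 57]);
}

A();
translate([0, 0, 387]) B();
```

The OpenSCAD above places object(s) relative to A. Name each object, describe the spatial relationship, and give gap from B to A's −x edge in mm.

A is a stool. B is a picture frame. The picture frame is on top of the stool. The gap from the picture frame to the stool's −x edge is 0 mm.

The picture frame's min-x is at 0; the stool's min-x is 0; gap = 0 mm.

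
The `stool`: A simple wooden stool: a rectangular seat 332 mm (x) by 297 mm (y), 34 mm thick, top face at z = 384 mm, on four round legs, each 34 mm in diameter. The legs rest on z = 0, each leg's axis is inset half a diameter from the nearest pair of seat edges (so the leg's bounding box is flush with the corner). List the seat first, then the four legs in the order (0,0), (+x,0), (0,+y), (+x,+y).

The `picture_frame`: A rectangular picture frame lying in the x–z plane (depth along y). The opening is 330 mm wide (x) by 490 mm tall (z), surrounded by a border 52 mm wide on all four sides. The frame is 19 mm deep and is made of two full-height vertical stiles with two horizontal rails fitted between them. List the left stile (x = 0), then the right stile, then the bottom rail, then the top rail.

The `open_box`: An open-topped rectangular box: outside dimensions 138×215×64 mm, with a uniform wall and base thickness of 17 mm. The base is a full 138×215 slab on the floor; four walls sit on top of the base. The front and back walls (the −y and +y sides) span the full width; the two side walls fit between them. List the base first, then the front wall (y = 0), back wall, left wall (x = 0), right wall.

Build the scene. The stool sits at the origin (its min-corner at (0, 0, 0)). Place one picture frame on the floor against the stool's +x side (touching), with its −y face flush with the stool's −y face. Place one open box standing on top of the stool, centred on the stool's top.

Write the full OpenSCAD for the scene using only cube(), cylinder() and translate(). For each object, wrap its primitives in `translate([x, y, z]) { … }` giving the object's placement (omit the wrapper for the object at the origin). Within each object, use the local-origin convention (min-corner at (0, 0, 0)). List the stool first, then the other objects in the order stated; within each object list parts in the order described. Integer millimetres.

translate([0, 0, 350]) cube([332, 297, 34]);
translate([17, 17, 0]) cylinder(h = 350, r = 17);
translate([315, 17, 0]) cylinder(h = 350, r = 17);
translate([17, 280, 0]) cylinder(h = 350, r = 17);
translate([315, 280, 0]) cylinder(h = 350, r = 17);
translate([332, 0, 0]) {
  cube([52, 19, 594]);
  translate([382, 0, 0]) cube([52, 19, 594]);
  translate([52, 0, 0]) cube([330, 19, 52]);
  translate([52, 0, 542]) cube([330, 19, 52]);
}
translate([97, 41, 384]) {
  cube([138, 215, 17]);
  translate([0, 0, 17]) cube([138, 17, 47]);
  translate([0, 198, 17]) cube([138, 17, 47]);
  translate([0, 17, 17]) cube([17, 181, 47]);
  translate([121, 17, 17]) cube([17, 181, 47]);
}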